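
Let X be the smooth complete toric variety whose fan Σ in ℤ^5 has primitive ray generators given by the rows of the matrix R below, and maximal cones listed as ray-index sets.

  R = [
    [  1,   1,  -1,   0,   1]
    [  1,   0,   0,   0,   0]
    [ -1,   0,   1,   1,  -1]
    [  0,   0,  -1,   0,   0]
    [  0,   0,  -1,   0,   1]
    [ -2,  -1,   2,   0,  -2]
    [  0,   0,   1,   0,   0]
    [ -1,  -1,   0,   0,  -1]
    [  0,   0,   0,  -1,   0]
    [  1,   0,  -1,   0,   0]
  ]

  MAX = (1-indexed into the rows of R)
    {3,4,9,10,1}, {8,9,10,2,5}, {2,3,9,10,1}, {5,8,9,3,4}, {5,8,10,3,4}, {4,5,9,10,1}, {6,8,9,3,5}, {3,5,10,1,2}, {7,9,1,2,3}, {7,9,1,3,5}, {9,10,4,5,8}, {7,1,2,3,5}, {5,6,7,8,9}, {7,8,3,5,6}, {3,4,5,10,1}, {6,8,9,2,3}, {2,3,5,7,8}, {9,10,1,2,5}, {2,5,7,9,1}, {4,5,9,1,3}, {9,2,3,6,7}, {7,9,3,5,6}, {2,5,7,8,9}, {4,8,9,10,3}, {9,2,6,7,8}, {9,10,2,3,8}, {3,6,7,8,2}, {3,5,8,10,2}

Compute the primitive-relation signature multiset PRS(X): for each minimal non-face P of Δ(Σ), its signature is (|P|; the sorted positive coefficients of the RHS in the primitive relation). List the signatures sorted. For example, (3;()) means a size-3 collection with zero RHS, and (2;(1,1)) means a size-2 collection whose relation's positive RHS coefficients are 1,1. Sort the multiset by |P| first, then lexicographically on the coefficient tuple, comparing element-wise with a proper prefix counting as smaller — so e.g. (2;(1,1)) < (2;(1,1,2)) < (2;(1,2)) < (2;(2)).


Minimal non-faces — 11 found among 10 rays, 28 max cones:

  P = {4,7}:  v_{4} + v_{7} = 0  ⇒ sig = (2;())
  P = {1,8}:  v_{1} + v_{8} = v_{4}  ⇒ sig = (2;(1))
  P = {2,4}:  v_{2} + v_{4} = v_{10}  ⇒ sig = (2;(1))
  P = {7,10}:  v_{7} + v_{10} = v_{2}  ⇒ sig = (2;(1))
  P = {1,6}:  v_{1} + v_{6} = v_{3} + v_{9}  ⇒ sig = (2;(1,1))
  P = {4,6}:  v_{4} + v_{6} = v_{3} + v_{8} + v_{9}  ⇒ sig = (2;(1,1,1))
  P = {6,10}:  v_{6} + v_{10} = v_{2} + v_{3} + v_{8} + v_{9}  ⇒ sig = (2;(1,1,1,1))
  P = {2,5,6}:  v_{2} + v_{5} + v_{6} = v_{7} + v_{8}  ⇒ sig = (3;(1,1))
  P = {2,3,5,9}:  v_{2} + v_{3} + v_{5} + v_{9} = 0  ⇒ sig = (4;())
  P = {3,5,9,10}:  v_{3} + v_{5} + v_{9} + v_{10} = v_{4}  ⇒ sig = (4;(1))
  P = {3,7,8,9}:  v_{3} + v_{7} + v_{8} + v_{9} = v_{6}  ⇒ sig = (4;(1))

so the primitive-relation signature multiset is
    |P|=2: 7 collections, coeffs (), (1), (1), (1), (1,1), (1,1,1), (1,1,1,1)
    |P|=3: 1 collection, coeffs (1,1)
    |P|=4: 3 collections, coeffs (), (1), (1)


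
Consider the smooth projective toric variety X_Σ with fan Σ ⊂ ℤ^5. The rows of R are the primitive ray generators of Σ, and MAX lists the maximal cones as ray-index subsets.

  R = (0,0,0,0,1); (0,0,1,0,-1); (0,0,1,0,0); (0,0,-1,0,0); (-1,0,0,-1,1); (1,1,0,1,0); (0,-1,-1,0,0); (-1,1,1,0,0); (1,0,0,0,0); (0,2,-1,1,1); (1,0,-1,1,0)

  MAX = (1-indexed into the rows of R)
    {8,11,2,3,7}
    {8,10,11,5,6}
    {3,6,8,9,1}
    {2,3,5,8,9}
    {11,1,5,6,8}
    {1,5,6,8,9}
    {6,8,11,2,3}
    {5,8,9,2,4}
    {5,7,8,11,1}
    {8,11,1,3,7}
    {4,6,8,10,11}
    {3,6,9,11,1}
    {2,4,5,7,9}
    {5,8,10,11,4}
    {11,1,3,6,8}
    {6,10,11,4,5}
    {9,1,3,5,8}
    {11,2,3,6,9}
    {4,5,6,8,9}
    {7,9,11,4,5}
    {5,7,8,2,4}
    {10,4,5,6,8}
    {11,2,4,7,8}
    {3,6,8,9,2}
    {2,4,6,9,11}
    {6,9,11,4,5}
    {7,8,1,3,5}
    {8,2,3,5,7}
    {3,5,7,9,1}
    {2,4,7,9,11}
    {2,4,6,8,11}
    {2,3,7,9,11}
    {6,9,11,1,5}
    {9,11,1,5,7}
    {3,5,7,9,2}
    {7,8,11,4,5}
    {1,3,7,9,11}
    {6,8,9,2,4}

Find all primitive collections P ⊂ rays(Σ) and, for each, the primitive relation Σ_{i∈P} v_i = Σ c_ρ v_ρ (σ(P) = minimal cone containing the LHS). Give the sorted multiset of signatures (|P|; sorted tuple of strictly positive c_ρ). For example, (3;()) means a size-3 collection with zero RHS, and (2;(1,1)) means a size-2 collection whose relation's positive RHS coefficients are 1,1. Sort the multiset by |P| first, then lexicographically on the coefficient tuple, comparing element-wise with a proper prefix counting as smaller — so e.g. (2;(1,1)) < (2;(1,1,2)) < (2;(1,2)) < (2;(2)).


Minimal non-faces — 16 found among 11 rays, 38 max cones:

  P = {3,4}:  v_{3} + v_{4} = 0 — sig = (2;())
  P = {1,2}:  v_{1} + v_{2} = v_{3} — sig = (2;(1))
  P = {6,7}:  v_{6} + v_{7} = v_{11} — sig = (2;(1))
  P = {1,4}:  v_{1} + v_{4} = v_{5} + v_{11} — sig = (2;(1,1))
  P = {2,10}:  v_{2} + v_{10} = v_{4} + v_{6} + v_{8} — sig = (2;(1,1,1))
  P = {3,10}:  v_{3} + v_{10} = v_{5} + v_{6} + v_{8} + v_{11} — sig = (2;(1,1,1,1))
  P = {7,10}:  v_{7} + v_{10} = v_{4} + v_{5} + v_{8} + 2·v_{11} — sig = (2;(1,1,1,2))
  P = {9,10}:  v_{9} + v_{10} = v_{4} + v_{5} + 2·v_{6} — sig = (2;(1,1,2))
  P = {1,10}:  v_{1} + v_{10} = 2·v_{5} + v_{6} + v_{8} + 2·v_{11} — sig = (2;(1,1,2,2))
  P = {2,5,11}:  v_{2} + v_{5} + v_{11} = 0 — sig = (3;())
  P = {7,8,9}:  v_{7} + v_{8} + v_{9} = 0 — sig = (3;())
  P = {3,5,11}:  v_{3} + v_{5} + v_{11} = v_{1} — sig = (3;(1))
  P = {8,9,11}:  v_{8} + v_{9} + v_{11} = v_{6} — sig = (3;(1))
  P = {2,5,6}:  v_{2} + v_{5} + v_{6} = v_{8} + v_{9} — sig = (3;(1,1))
  P = {3,5,6}:  v_{3} + v_{5} + v_{6} = v_{1} + v_{8} + v_{9} — sig = (3;(1,1,1))
  P = {4,5,6,8,11}:  v_{4} + v_{5} + v_{6} + v_{8} + v_{11} = v_{10} — sig = (5;(1))

so the primitive-relation signature multiset is
{ (2;()),  (2;(1)) ×2,  (2;(1,1)),  (2;(1,1,1)),  (2;(1,1,1,1)),  (2;(1,1,1,2)),  (2;(1,1,2)),  (2;(1,1,2,2)),  (3;()) ×2,  (3;(1)) ×2,  (3;(1,1)),  (3;(1,1,1)),  (5;(1)) }


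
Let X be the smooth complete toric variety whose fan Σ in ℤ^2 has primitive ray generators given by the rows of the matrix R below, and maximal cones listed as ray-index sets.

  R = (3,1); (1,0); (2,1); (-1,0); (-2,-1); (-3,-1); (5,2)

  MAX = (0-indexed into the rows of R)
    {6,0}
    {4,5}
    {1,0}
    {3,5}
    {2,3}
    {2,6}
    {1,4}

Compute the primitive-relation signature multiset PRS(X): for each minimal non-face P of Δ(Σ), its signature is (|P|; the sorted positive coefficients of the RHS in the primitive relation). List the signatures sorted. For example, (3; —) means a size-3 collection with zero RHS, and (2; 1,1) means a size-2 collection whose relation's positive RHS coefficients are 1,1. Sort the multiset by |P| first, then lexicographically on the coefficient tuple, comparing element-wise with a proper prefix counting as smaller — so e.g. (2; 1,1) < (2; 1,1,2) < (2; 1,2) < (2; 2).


Σ has 14 primitive collections:

  P = {0,5}:  v_{0} + v_{5} = 0 ; sig = (2; —)
  P = {1,3}:  v_{1} + v_{3} = 0 ; sig = (2; —)
  P = {2,4}:  v_{2} + v_{4} = 0 ; sig = (2; —)
  P = {0,2}:  v_{0} + v_{2} = v_{6} ; sig = (2; 1)
  P = {0,3}:  v_{0} + v_{3} = v_{2} ; sig = (2; 1)
  P = {0,4}:  v_{0} + v_{4} = v_{1} ; sig = (2; 1)
  P = {1,2}:  v_{1} + v_{2} = v_{0} ; sig = (2; 1)
  P = {1,5}:  v_{1} + v_{5} = v_{4} ; sig = (2; 1)
  P = {2,5}:  v_{2} + v_{5} = v_{3} ; sig = (2; 1)
  P = {3,4}:  v_{3} + v_{4} = v_{5} ; sig = (2; 1)
  P = {4,6}:  v_{4} + v_{6} = v_{0} ; sig = (2; 1)
  P = {5,6}:  v_{5} + v_{6} = v_{2} ; sig = (2; 1)
  P = {1,6}:  v_{1} + v_{6} = 2·v_{0} ; sig = (2; 2)
  P = {3,6}:  v_{3} + v_{6} = 2·v_{2} ; sig = (2; 2)

Sorted signature multiset PRS(X):
[(2; —), (2; —), (2; —), (2; 1), (2; 1), (2; 1), (2; 1), (2; 1), (2; 1), (2; 1), (2; 1), (2; 1), (2; 2), (2; 2)]


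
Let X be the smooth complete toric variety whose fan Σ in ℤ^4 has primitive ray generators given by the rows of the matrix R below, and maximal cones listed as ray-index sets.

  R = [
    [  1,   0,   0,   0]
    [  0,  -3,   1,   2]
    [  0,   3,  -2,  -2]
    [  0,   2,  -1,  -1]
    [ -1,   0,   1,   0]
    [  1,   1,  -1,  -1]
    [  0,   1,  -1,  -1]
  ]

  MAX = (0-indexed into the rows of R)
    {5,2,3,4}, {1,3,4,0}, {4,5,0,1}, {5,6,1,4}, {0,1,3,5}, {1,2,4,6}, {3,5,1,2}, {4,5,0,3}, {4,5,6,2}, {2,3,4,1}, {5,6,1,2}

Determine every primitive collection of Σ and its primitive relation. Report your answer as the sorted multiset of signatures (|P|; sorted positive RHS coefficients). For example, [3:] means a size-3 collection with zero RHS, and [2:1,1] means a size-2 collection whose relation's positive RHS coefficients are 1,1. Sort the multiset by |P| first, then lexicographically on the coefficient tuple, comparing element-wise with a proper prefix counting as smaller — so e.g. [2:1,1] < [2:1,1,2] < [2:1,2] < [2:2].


The 5 primitive collections of Σ (r=7, n=4):

  {0,6}:  v_{0} + v_{6} = v_{5}  ⟹  sig = [2:1]
  {3,6}:  v_{3} + v_{6} = v_{2}  ⟹  sig = [2:1]
  {0,2}:  v_{0} + v_{2} = v_{3} + v_{5}  ⟹  sig = [2:1,1]
  {1,3,4,5}:  v_{1} + v_{3} + v_{4} + v_{5} = 0  ⟹  sig = [4:]
  {1,2,4,5}:  v_{1} + v_{2} + v_{4} + v_{5} = v_{6}  ⟹  sig = [4:1]

Signatures (|P|; sorted positive RHS coefficients), sorted:
    |P|=2: 3 collections, coeffs (1), (1), (1,1)
    |P|=4: 2 collections, coeffs (), (1)


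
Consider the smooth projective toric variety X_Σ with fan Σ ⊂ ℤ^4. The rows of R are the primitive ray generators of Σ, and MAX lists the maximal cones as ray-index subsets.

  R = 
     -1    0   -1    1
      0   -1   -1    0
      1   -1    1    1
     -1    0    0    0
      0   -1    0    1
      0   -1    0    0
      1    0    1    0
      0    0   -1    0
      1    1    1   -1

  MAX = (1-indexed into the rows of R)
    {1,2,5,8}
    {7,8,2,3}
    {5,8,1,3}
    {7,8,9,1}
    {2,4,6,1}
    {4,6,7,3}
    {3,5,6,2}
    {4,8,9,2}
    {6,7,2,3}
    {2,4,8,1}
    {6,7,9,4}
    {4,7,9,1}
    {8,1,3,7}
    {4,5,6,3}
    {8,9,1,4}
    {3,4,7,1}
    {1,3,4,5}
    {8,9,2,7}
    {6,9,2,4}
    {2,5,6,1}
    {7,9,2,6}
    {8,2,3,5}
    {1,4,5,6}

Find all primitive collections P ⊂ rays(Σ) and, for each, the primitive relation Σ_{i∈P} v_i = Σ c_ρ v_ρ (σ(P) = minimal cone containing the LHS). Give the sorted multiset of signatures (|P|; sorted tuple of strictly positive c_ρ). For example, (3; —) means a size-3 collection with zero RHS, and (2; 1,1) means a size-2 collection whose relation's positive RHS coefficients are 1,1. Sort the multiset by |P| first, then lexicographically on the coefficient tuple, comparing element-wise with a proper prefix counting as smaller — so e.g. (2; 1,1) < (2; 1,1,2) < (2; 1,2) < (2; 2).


16 minimal non-faces of Δ(Σ) (on 9 rays):

  P = {5,7}:  v_{5} + v_{7} = v_{3} ; sig = (2; 1)
  P = {5,9}:  v_{5} + v_{9} = v_{7} ; sig = (2; 1)
  P = {6,8}:  v_{6} + v_{8} = v_{2} ; sig = (2; 1)
  P = {3,9}:  v_{3} + v_{9} = 2·v_{7} ; sig = (2; 2)
  P = {1,6,9}:  v_{1} + v_{6} + v_{9} = 0 ; sig = (3; —)
  P = {4,7,8}:  v_{4} + v_{7} + v_{8} = 0 ; sig = (3; —)
  P = {1,2,9}:  v_{1} + v_{2} + v_{9} = v_{8} ; sig = (3; 1)
  P = {1,6,7}:  v_{1} + v_{6} + v_{7} = v_{5} ; sig = (3; 1)
  P = {2,4,7}:  v_{2} + v_{4} + v_{7} = v_{6} ; sig = (3; 1)
  P = {3,4,8}:  v_{3} + v_{4} + v_{8} = v_{5} ; sig = (3; 1)
  P = {1,2,7}:  v_{1} + v_{2} + v_{7} = v_{5} + v_{8} ; sig = (3; 1,1)
  P = {2,3,4}:  v_{2} + v_{3} + v_{4} = v_{5} + v_{6} ; sig = (3; 1,1)
  P = {4,5,8}:  v_{4} + v_{5} + v_{8} = v_{1} + v_{6} ; sig = (3; 1,1)
  P = {1,2,3}:  v_{1} + v_{2} + v_{3} = 2·v_{5} + v_{8} ; sig = (3; 1,2)
  P = {2,4,5}:  v_{2} + v_{4} + v_{5} = v_{1} + 2·v_{6} ; sig = (3; 1,2)
  P = {1,3,6}:  v_{1} + v_{3} + v_{6} = 2·v_{5} ; sig = (3; 2)

Sorted signature multiset PRS(X):
    |P|=2: 4 collections, coeffs (1), (1), (1), (2)
    |P|=3: 12 collections, coeffs (), (), (1), (1), (1), (1), (1,1), (1,1), (1,1), (1,2), (1,2), (2)


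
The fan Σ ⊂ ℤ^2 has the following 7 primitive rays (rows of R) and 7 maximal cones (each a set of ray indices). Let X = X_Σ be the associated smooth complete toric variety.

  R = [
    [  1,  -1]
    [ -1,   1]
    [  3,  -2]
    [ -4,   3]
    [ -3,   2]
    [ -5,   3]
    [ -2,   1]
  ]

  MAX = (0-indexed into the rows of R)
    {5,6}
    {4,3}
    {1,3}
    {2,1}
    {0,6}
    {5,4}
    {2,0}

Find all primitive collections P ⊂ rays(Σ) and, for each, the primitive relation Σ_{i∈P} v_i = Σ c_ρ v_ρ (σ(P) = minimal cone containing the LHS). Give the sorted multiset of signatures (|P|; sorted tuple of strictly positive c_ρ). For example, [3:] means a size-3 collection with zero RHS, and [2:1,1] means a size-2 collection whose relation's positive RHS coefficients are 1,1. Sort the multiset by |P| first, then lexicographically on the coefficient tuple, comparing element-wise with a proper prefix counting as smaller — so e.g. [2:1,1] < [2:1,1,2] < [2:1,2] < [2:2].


Minimal non-faces — 14 found among 7 rays, 7 max cones:

  {0,1}:  v_{0} + v_{1} = 0  →  sig = [2:]
  {2,4}:  v_{2} + v_{4} = 0  →  sig = [2:]
  {0,3}:  v_{0} + v_{3} = v_{4}  →  sig = [2:1]
  {0,4}:  v_{0} + v_{4} = v_{6}  →  sig = [2:1]
  {1,4}:  v_{1} + v_{4} = v_{3}  →  sig = [2:1]
  {1,6}:  v_{1} + v_{6} = v_{4}  →  sig = [2:1]
  {2,3}:  v_{2} + v_{3} = v_{1}  →  sig = [2:1]
  {2,5}:  v_{2} + v_{5} = v_{6}  →  sig = [2:1]
  {2,6}:  v_{2} + v_{6} = v_{0}  →  sig = [2:1]
  {4,6}:  v_{4} + v_{6} = v_{5}  →  sig = [2:1]
  {0,5}:  v_{0} + v_{5} = 2·v_{6}  →  sig = [2:2]
  {1,5}:  v_{1} + v_{5} = 2·v_{4}  →  sig = [2:2]
  {3,6}:  v_{3} + v_{6} = 2·v_{4}  →  sig = [2:2]
  {3,5}:  v_{3} + v_{5} = 3·v_{4}  →  sig = [2:3]

Signatures (|P|; sorted positive RHS coefficients), sorted:
[[2:], [2:], [2:1], [2:1], [2:1], [2:1], [2:1], [2:1], [2:1], [2:1], [2:2], [2:2], [2:2], [2:3]]


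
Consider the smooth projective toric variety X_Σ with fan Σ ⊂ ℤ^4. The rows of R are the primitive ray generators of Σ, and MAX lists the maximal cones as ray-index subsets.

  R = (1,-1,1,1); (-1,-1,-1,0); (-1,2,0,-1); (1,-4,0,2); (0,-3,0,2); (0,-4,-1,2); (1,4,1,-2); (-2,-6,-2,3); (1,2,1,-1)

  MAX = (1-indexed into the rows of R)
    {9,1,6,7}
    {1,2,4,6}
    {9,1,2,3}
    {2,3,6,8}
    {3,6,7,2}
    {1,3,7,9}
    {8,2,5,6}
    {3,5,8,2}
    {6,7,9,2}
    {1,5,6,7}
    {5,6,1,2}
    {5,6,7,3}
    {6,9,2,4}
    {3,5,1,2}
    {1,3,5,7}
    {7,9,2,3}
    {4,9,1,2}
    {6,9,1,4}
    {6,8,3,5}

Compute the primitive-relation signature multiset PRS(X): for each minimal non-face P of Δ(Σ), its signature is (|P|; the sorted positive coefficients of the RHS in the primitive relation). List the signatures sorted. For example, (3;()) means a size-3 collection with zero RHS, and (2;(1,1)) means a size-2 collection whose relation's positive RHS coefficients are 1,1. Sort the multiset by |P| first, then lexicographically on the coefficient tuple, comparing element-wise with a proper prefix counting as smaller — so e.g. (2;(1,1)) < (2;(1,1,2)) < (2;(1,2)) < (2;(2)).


Σ has 14 primitive collections:

  • {5,9}:  v_{5} + v_{9} = v_{1}  ⟹  sig = (2;(1))
  • {3,4}:  v_{3} + v_{4} = v_{1} + v_{2}  ⟹  sig = (2;(1,1))
  • {7,8}:  v_{7} + v_{8} = v_{3} + v_{6}  ⟹  sig = (2;(1,1))
  • {8,9}:  v_{8} + v_{9} = v_{2} + v_{5}  ⟹  sig = (2;(1,1))
  • {4,8}:  v_{4} + v_{8} = v_{1} + 2·v_{2} + v_{5} + v_{6}  ⟹  sig = (2;(1,1,1,2))
  • {4,5}:  v_{4} + v_{5} = 2·v_{1} + v_{2} + v_{6}  ⟹  sig = (2;(1,1,2))
  • {1,8}:  v_{1} + v_{8} = v_{2} + 2·v_{5}  ⟹  sig = (2;(1,2))
  • {4,7}:  v_{4} + v_{7} = v_{6} + 2·v_{9}  ⟹  sig = (2;(1,2))
  • {2,5,7}:  v_{2} + v_{5} + v_{7} = 0  ⟹  sig = (3;())
  • {3,6,9}:  v_{3} + v_{6} + v_{9} = 0  ⟹  sig = (3;())
  • {1,2,7}:  v_{1} + v_{2} + v_{7} = v_{9}  ⟹  sig = (3;(1))
  • {1,3,6}:  v_{1} + v_{3} + v_{6} = v_{5}  ⟹  sig = (3;(1))
  • {1,2,6,9}:  v_{1} + v_{2} + v_{6} + v_{9} = v_{4}  ⟹  sig = (4;(1))
  • {2,3,5,6}:  v_{2} + v_{3} + v_{5} + v_{6} = v_{8}  ⟹  sig = (4;(1))

Signatures (|P|; sorted positive RHS coefficients), sorted:
    (2;(1))
    (2;(1,1))
    (2;(1,1))
    (2;(1,1))
    (2;(1,1,1,2))
    (2;(1,1,2))
    (2;(1,2))
    (2;(1,2))
    (3;())
    (3;())
    (3;(1))
    (3;(1))
    (4;(1))
    (4;(1))


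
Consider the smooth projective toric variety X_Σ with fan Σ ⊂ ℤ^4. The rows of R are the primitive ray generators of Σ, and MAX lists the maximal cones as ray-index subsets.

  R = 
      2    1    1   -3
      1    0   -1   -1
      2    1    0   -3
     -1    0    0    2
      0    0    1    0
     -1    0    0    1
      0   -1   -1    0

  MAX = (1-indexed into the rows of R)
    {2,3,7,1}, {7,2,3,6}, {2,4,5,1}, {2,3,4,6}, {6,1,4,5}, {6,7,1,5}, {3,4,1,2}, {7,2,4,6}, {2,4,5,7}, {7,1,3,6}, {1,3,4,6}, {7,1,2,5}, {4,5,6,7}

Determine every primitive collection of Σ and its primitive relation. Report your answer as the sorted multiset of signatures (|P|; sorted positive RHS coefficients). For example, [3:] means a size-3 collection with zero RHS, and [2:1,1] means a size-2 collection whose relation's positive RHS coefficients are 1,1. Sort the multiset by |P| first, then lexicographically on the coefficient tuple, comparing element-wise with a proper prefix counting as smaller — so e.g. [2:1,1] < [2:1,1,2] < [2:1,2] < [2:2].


Minimal non-faces — 5 found among 7 rays, 13 max cones:

  P={3,5}:  v_{3} + v_{5} = v_{1}  ⟹  sig = [2:1]
  P={2,5,6}:  v_{2} + v_{5} + v_{6} = 0  ⟹  sig = [3:]
  P={1,2,6}:  v_{1} + v_{2} + v_{6} = v_{3}  ⟹  sig = [3:1]
  P={3,4,7}:  v_{3} + v_{4} + v_{7} = v_{2}  ⟹  sig = [3:1]
  P={1,4,7}:  v_{1} + v_{4} + v_{7} = v_{2} + v_{5}  ⟹  sig = [3:1,1]

Sorted signature multiset PRS(X):
    |P|=2: 1 collection, coeffs (1)
    |P|=3: 4 collections, coeffs (), (1), (1), (1,1)


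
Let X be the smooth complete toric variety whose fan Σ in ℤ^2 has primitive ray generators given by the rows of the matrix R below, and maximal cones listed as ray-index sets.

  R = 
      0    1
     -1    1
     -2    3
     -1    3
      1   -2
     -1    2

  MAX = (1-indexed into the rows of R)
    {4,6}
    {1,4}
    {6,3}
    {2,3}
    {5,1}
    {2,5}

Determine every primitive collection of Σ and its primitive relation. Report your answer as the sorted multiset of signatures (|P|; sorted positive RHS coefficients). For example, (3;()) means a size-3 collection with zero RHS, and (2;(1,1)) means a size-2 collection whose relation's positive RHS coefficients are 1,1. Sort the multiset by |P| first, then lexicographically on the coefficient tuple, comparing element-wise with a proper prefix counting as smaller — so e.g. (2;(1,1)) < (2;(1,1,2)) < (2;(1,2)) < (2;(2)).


9 minimal non-faces of Δ(Σ) (on 6 rays):

  P = {5,6}:  v_{5} + v_{6} = 0  ⟹  sig = (2;())
  P = {1,2}:  v_{1} + v_{2} = v_{6}  ⟹  sig = (2;(1))
  P = {1,6}:  v_{1} + v_{6} = v_{4}  ⟹  sig = (2;(1))
  P = {2,6}:  v_{2} + v_{6} = v_{3}  ⟹  sig = (2;(1))
  P = {3,5}:  v_{3} + v_{5} = v_{2}  ⟹  sig = (2;(1))
  P = {4,5}:  v_{4} + v_{5} = v_{1}  ⟹  sig = (2;(1))
  P = {1,3}:  v_{1} + v_{3} = 2·v_{6}  ⟹  sig = (2;(2))
  P = {2,4}:  v_{2} + v_{4} = 2·v_{6}  ⟹  sig = (2;(2))
  P = {3,4}:  v_{3} + v_{4} = 3·v_{6}  ⟹  sig = (2;(3))

Sorted signature multiset PRS(X):
    |P|=2: 9 collections, coeffs (), (1), (1), (1), (1), (1), (2), (2), (3)


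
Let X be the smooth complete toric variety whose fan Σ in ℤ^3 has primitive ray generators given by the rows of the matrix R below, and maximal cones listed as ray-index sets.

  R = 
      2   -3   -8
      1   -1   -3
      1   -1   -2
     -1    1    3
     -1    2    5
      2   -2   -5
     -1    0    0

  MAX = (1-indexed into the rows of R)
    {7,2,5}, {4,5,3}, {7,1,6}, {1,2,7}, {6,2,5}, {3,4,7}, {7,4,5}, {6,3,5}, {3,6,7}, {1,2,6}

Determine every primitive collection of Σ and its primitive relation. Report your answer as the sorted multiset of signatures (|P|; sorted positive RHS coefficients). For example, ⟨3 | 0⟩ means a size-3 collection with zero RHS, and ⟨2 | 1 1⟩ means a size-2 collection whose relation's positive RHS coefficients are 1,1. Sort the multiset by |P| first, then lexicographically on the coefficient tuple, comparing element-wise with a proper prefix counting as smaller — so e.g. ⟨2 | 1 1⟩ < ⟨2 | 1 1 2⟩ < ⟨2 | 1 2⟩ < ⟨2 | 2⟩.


The 9 primitive collections of Σ (r=7, n=3):

  P={2,4}:  v_{2} + v_{4} = 0 ; sig = ⟨2 | 0⟩
  P={1,5}:  v_{1} + v_{5} = v_{2} ; sig = ⟨2 | 1⟩
  P={2,3}:  v_{2} + v_{3} = v_{6} ; sig = ⟨2 | 1⟩
  P={4,6}:  v_{4} + v_{6} = v_{3} ; sig = ⟨2 | 1⟩
  P={1,4}:  v_{1} + v_{4} = v_{6} + v_{7} ; sig = ⟨2 | 1 1⟩
  P={1,3}:  v_{1} + v_{3} = 2·v_{6} + v_{7} ; sig = ⟨2 | 1 2⟩
  P={5,6,7}:  v_{5} + v_{6} + v_{7} = 0 ; sig = ⟨3 | 0⟩
  P={2,6,7}:  v_{2} + v_{6} + v_{7} = v_{1} ; sig = ⟨3 | 1⟩
  P={3,5,7}:  v_{3} + v_{5} + v_{7} = v_{4} ; sig = ⟨3 | 1⟩

Signatures (|P|; sorted positive RHS coefficients), sorted:
    ⟨2 | 0⟩
    ⟨2 | 1⟩
    ⟨2 | 1⟩
    ⟨2 | 1⟩
    ⟨2 | 1 1⟩
    ⟨2 | 1 2⟩
    ⟨3 | 0⟩
    ⟨3 | 1⟩
    ⟨3 | 1⟩


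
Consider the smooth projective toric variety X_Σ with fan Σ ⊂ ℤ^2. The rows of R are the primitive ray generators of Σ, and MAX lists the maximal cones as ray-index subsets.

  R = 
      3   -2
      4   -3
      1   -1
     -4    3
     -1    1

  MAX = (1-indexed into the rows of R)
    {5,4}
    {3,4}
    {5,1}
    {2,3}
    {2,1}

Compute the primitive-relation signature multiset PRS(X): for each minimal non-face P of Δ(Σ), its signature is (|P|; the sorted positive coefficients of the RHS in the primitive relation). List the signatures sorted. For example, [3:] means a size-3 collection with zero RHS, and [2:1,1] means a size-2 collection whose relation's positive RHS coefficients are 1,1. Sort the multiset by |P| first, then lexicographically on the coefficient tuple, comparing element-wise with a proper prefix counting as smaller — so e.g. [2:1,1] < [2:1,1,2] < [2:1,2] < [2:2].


The 5 primitive collections of Σ (r=5, n=2):

  P = {2,4}:  v_{2} + v_{4} = 0 ; sig = [2:]
  P = {3,5}:  v_{3} + v_{5} = 0 ; sig = [2:]
  P = {1,3}:  v_{1} + v_{3} = v_{2} ; sig = [2:1]
  P = {1,4}:  v_{1} + v_{4} = v_{5} ; sig = [2:1]
  P = {2,5}:  v_{2} + v_{5} = v_{1} ; sig = [2:1]

Sorted signature multiset PRS(X):
[[2:], [2:], [2:1], [2:1], [2:1]]


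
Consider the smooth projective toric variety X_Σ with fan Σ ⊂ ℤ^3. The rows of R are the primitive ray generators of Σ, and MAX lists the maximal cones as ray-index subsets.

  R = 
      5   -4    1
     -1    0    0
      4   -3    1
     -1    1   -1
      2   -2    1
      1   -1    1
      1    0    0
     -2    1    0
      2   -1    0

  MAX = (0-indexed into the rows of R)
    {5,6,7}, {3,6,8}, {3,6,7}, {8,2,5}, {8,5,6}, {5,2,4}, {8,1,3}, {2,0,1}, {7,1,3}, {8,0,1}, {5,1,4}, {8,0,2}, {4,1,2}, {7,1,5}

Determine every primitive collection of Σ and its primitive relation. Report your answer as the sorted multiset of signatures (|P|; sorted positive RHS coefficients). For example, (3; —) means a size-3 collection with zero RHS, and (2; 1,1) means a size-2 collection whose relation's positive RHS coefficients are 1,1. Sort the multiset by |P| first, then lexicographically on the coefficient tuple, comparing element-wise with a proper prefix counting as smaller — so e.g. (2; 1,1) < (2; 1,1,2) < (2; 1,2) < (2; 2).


Minimal non-faces — 18 found among 9 rays, 14 max cones:

  P={1,6}:  v_{1} + v_{6} = 0 — sig = (2; —)
  P={3,5}:  v_{3} + v_{5} = 0 — sig = (2; —)
  P={7,8}:  v_{7} + v_{8} = 0 — sig = (2; —)
  P={2,7}:  v_{2} + v_{7} = v_{4} — sig = (2; 1)
  P={4,8}:  v_{4} + v_{8} = v_{2} — sig = (2; 1)
  P={0,5}:  v_{0} + v_{5} = v_{2} + v_{4} — sig = (2; 1,1)
  P={0,6}:  v_{0} + v_{6} = v_{2} + v_{8} — sig = (2; 1,1)
  P={0,7}:  v_{0} + v_{7} = v_{1} + v_{2} — sig = (2; 1,1)
  P={3,4}:  v_{3} + v_{4} = v_{1} + v_{8} — sig = (2; 1,1)
  P={4,6}:  v_{4} + v_{6} = v_{5} + v_{8} — sig = (2; 1,1)
  P={4,7}:  v_{4} + v_{7} = v_{1} + v_{5} — sig = (2; 1,1)
  P={0,4}:  v_{0} + v_{4} = v_{1} + 2·v_{2} — sig = (2; 1,2)
  P={2,3}:  v_{2} + v_{3} = v_{1} + 2·v_{8} — sig = (2; 1,2)
  P={2,6}:  v_{2} + v_{6} = v_{5} + 2·v_{8} — sig = (2; 1,2)
  P={0,3}:  v_{0} + v_{3} = 2·v_{1} + 3·v_{8} — sig = (2; 2,3)
  P={1,2,8}:  v_{1} + v_{2} + v_{8} = v_{0} — sig = (3; 1)
  P={1,5,8}:  v_{1} + v_{5} + v_{8} = v_{4} — sig = (3; 1)
  P={1,2,5}:  v_{1} + v_{2} + v_{5} = 2·v_{4} — sig = (3; 2)

Signatures (|P|; sorted positive RHS coefficients), sorted:
[(2; —), (2; —), (2; —), (2; 1), (2; 1), (2; 1,1), (2; 1,1), (2; 1,1), (2; 1,1), (2; 1,1), (2; 1,1), (2; 1,2), (2; 1,2), (2; 1,2), (2; 2,3), (3; 1), (3; 1), (3; 2)]


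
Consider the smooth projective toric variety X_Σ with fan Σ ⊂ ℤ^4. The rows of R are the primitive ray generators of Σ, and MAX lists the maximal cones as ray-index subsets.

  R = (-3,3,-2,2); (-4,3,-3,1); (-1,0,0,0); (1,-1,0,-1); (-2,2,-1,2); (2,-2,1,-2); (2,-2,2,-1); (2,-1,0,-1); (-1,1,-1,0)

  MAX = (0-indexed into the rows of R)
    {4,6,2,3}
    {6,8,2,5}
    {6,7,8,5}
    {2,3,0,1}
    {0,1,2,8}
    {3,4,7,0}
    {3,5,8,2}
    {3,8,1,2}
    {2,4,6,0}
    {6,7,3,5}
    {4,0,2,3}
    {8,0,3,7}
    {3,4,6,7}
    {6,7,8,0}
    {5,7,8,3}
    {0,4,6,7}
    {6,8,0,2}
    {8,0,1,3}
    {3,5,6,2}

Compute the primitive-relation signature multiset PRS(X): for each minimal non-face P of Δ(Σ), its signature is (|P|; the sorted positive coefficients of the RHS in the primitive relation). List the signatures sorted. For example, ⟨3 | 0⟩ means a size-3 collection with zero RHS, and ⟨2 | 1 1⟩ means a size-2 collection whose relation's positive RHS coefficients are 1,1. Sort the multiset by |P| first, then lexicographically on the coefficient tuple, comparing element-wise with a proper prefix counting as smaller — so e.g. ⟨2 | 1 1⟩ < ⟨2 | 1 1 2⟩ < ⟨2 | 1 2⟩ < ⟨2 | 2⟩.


|primitive collections| = 11. Relations:

  {4,5}:  v_{4} + v_{5} = 0  →  sig = ⟨2 | 0⟩
  {0,5}:  v_{0} + v_{5} = v_{8}  →  sig = ⟨2 | 1⟩
  {2,7}:  v_{2} + v_{7} = v_{3}  →  sig = ⟨2 | 1⟩
  {4,8}:  v_{4} + v_{8} = v_{0}  →  sig = ⟨2 | 1⟩
  {1,6}:  v_{1} + v_{6} = v_{2} + v_{8}  →  sig = ⟨2 | 1 1⟩
  {1,4}:  v_{1} + v_{4} = 2·v_{0} + v_{2} + v_{3}  →  sig = ⟨2 | 1 1 2⟩
  {1,5}:  v_{1} + v_{5} = v_{2} + v_{3} + 2·v_{8}  →  sig = ⟨2 | 1 1 2⟩
  {1,7}:  v_{1} + v_{7} = v_{0} + 2·v_{3} + v_{8}  →  sig = ⟨2 | 1 1 2⟩
  {0,3,6}:  v_{0} + v_{3} + v_{6} = 0  →  sig = ⟨3 | 0⟩
  {3,6,8}:  v_{3} + v_{6} + v_{8} = v_{5}  →  sig = ⟨3 | 1⟩
  {0,2,3,8}:  v_{0} + v_{2} + v_{3} + v_{8} = v_{1}  →  sig = ⟨4 | 1⟩

Sorted signature multiset PRS(X):
{ ⟨2 | 0⟩,  ⟨2 | 1⟩ ×3,  ⟨2 | 1 1⟩,  ⟨2 | 1 1 2⟩ ×3,  ⟨3 | 0⟩,  ⟨3 | 1⟩,  ⟨4 | 1⟩ }


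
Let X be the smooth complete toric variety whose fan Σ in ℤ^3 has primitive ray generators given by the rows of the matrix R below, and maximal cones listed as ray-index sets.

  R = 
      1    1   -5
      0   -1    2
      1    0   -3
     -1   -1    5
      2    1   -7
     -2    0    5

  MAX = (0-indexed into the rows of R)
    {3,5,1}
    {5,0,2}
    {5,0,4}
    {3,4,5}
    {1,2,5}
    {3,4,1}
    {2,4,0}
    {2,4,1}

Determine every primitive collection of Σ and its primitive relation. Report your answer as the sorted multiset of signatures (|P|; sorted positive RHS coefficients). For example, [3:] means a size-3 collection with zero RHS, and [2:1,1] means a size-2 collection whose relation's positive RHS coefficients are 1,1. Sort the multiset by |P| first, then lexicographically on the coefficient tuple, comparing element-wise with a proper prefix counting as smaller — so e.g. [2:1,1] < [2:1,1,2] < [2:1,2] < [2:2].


5 collections generate NE(X_Σ); each relation:

  • {0,3}:  v_{0} + v_{3} = 0 ; sig = [2:]
  • {0,1}:  v_{0} + v_{1} = v_{2} ; sig = [2:1]
  • {2,3}:  v_{2} + v_{3} = v_{1} ; sig = [2:1]
  • {1,4,5}:  v_{1} + v_{4} + v_{5} = 0 ; sig = [3:]
  • {2,4,5}:  v_{2} + v_{4} + v_{5} = v_{0} ; sig = [3:1]

Hence PRS(X_Σ) =
    [2:]
    [2:1]
    [2:1]
    [3:]
    [3:1]


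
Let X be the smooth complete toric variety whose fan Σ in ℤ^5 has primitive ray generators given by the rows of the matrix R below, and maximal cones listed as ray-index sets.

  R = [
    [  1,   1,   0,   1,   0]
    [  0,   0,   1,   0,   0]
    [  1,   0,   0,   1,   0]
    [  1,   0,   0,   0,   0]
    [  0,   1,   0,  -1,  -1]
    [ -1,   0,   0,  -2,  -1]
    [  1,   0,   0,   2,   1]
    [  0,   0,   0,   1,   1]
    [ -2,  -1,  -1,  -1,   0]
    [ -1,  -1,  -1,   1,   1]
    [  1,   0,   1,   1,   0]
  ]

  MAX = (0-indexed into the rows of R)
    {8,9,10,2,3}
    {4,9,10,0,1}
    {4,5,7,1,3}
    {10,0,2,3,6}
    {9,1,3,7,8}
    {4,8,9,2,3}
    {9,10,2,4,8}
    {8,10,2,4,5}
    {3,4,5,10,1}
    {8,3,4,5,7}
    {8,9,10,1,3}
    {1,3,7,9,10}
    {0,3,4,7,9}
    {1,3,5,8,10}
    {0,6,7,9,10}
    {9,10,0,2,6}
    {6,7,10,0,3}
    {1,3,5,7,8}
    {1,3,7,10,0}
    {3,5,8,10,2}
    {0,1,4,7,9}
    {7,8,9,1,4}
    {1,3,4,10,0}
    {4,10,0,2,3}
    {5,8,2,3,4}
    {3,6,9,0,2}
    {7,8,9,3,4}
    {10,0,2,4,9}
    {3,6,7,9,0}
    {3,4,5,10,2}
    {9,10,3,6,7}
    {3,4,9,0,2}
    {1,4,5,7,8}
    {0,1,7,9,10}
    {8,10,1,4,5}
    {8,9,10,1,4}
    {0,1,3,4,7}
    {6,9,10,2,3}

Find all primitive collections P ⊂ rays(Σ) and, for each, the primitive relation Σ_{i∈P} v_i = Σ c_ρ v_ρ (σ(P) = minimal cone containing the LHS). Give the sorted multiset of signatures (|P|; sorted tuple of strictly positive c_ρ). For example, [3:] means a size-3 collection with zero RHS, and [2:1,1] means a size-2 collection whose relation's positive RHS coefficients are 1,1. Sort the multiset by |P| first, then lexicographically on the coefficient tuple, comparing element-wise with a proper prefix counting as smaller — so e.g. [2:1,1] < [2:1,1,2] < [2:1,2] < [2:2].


Primitive collections (18):

  P={5,6}:  v_{5} + v_{6} = 0  ⟹  sig = [2:]
  P={0,5}:  v_{0} + v_{5} = v_{4}  ⟹  sig = [2:1]
  P={1,2}:  v_{1} + v_{2} = v_{10}  ⟹  sig = [2:1]
  P={2,7}:  v_{2} + v_{7} = v_{6}  ⟹  sig = [2:1]
  P={4,6}:  v_{4} + v_{6} = v_{0}  ⟹  sig = [2:1]
  P={5,9}:  v_{5} + v_{9} = v_{8}  ⟹  sig = [2:1]
  P={6,8}:  v_{6} + v_{8} = v_{9}  ⟹  sig = [2:1]
  P={0,8}:  v_{0} + v_{8} = v_{4} + v_{9}  ⟹  sig = [2:1,1]
  P={1,6}:  v_{1} + v_{6} = v_{7} + v_{10}  ⟹  sig = [2:1,1]
  P={5,7,10}:  v_{5} + v_{7} + v_{10} = v_{1}  ⟹  sig = [3:1]
  P={4,7,10}:  v_{4} + v_{7} + v_{10} = v_{0} + v_{1}  ⟹  sig = [3:1,1]
  P={7,8,10}:  v_{7} + v_{8} + v_{10} = v_{1} + v_{9}  ⟹  sig = [3:1,1]
  P={1,3,4,9}:  v_{1} + v_{3} + v_{4} + v_{9} = 0  ⟹  sig = [4:]
  P={0,1,3,9}:  v_{0} + v_{1} + v_{3} + v_{9} = v_{6}  ⟹  sig = [4:1]
  P={1,3,4,8}:  v_{1} + v_{3} + v_{4} + v_{8} = v_{5}  ⟹  sig = [4:1]
  P={3,4,9,10}:  v_{3} + v_{4} + v_{9} + v_{10} = v_{2}  ⟹  sig = [4:1]
  P={0,3,9,10}:  v_{0} + v_{3} + v_{9} + v_{10} = v_{2} + v_{6}  ⟹  sig = [4:1,1]
  P={3,4,8,10}:  v_{3} + v_{4} + v_{8} + v_{10} = v_{2} + v_{5}  ⟹  sig = [4:1,1]

so the primitive-relation signature multiset is
    |P|=2: 9 collections, coeffs (), (1), (1), (1), (1), (1), (1), (1,1), (1,1)
    |P|=3: 3 collections, coeffs (1), (1,1), (1,1)
    |P|=4: 6 collections, coeffs (), (1), (1), (1), (1,1), (1,1)


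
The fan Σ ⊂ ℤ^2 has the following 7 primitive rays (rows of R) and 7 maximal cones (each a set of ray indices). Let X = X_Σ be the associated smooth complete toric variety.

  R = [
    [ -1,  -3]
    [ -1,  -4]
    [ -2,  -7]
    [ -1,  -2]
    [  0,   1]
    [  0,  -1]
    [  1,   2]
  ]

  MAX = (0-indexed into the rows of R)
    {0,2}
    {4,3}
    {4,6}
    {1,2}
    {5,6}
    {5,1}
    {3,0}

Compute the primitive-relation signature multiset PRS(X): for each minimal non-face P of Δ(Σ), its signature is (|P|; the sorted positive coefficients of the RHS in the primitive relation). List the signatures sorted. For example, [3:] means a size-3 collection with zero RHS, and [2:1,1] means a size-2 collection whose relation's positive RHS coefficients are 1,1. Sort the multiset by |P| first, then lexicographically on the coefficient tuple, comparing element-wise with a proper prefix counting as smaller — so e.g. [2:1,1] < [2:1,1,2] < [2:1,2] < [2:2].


14 collections generate NE(X_Σ); each relation:

  {3,6}:  v_{3} + v_{6} = 0 — sig = [2:]
  {4,5}:  v_{4} + v_{5} = 0 — sig = [2:]
  {0,1}:  v_{0} + v_{1} = v_{2} — sig = [2:1]
  {0,4}:  v_{0} + v_{4} = v_{3} — sig = [2:1]
  {0,5}:  v_{0} + v_{5} = v_{1} — sig = [2:1]
  {0,6}:  v_{0} + v_{6} = v_{5} — sig = [2:1]
  {1,4}:  v_{1} + v_{4} = v_{0} — sig = [2:1]
  {3,5}:  v_{3} + v_{5} = v_{0} — sig = [2:1]
  {2,6}:  v_{2} + v_{6} = v_{1} + v_{5} — sig = [2:1,1]
  {1,3}:  v_{1} + v_{3} = 2·v_{0} — sig = [2:2]
  {1,6}:  v_{1} + v_{6} = 2·v_{5} — sig = [2:2]
  {2,4}:  v_{2} + v_{4} = 2·v_{0} — sig = [2:2]
  {2,5}:  v_{2} + v_{5} = 2·v_{1} — sig = [2:2]
  {2,3}:  v_{2} + v_{3} = 3·v_{0} — sig = [2:3]

Hence PRS(X_Σ) =
[[2:], [2:], [2:1], [2:1], [2:1], [2:1], [2:1], [2:1], [2:1,1], [2:2], [2:2], [2:2], [2:2], [2:3]]


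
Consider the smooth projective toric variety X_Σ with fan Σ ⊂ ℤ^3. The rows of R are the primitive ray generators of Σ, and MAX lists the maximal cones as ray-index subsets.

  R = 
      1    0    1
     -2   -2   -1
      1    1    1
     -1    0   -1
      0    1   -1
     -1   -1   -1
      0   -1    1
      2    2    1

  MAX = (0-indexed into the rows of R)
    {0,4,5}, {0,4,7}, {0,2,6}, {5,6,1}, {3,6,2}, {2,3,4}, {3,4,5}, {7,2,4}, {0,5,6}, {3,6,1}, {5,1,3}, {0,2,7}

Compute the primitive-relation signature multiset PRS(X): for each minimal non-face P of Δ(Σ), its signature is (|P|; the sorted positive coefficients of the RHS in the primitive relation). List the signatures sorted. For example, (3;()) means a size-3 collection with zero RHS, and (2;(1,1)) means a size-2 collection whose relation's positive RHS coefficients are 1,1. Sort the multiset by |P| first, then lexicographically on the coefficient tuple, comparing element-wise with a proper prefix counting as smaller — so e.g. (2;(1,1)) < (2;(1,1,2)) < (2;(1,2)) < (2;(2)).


Minimal non-faces — 12 found among 8 rays, 12 max cones:

  P={0,3}:  v_{0} + v_{3} = 0  ⇒ sig = (2;())
  P={1,7}:  v_{1} + v_{7} = 0  ⇒ sig = (2;())
  P={2,5}:  v_{2} + v_{5} = 0  ⇒ sig = (2;())
  P={4,6}:  v_{4} + v_{6} = 0  ⇒ sig = (2;())
  P={0,1}:  v_{0} + v_{1} = v_{5} + v_{6}  ⇒ sig = (2;(1,1))
  P={1,2}:  v_{1} + v_{2} = v_{3} + v_{6}  ⇒ sig = (2;(1,1))
  P={1,4}:  v_{1} + v_{4} = v_{3} + v_{5}  ⇒ sig = (2;(1,1))
  P={3,7}:  v_{3} + v_{7} = v_{2} + v_{4}  ⇒ sig = (2;(1,1))
  P={5,7}:  v_{5} + v_{7} = v_{0} + v_{4}  ⇒ sig = (2;(1,1))
  P={6,7}:  v_{6} + v_{7} = v_{0} + v_{2}  ⇒ sig = (2;(1,1))
  P={0,2,4}:  v_{0} + v_{2} + v_{4} = v_{7}  ⇒ sig = (3;(1))
  P={3,5,6}:  v_{3} + v_{5} + v_{6} = v_{1}  ⇒ sig = (3;(1))

Hence PRS(X_Σ) =
    (2;())
    (2;())
    (2;())
    (2;())
    (2;(1,1))
    (2;(1,1))
    (2;(1,1))
    (2;(1,1))
    (2;(1,1))
    (2;(1,1))
    (3;(1))
    (3;(1))


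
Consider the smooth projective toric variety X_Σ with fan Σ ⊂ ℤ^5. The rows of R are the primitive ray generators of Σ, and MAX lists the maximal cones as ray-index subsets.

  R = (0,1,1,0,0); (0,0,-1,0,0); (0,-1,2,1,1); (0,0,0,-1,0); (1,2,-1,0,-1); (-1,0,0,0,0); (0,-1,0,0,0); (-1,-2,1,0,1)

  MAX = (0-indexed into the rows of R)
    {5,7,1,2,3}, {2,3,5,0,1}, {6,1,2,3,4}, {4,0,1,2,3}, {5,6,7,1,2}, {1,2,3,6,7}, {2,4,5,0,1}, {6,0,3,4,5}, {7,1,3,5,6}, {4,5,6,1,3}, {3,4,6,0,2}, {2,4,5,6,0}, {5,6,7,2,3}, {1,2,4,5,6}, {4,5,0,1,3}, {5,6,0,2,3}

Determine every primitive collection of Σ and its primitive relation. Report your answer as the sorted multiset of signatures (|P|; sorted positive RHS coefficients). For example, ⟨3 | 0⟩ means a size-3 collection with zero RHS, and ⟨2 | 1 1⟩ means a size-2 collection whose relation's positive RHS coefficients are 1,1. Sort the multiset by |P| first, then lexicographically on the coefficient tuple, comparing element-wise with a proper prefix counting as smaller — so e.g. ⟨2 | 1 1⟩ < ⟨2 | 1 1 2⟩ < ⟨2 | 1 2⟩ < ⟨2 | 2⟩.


The 5 primitive collections of Σ (r=8, n=5):

  • {4,7}:  v_{4} + v_{7} = 0  so sig = ⟨2 | 0⟩
  • {0,7}:  v_{0} + v_{7} = v_{2} + v_{3} + v_{5}  so sig = ⟨2 | 1 1 1⟩
  • {0,1,6}:  v_{0} + v_{1} + v_{6} = 0  so sig = ⟨3 | 0⟩
  • {2,3,4,5}:  v_{2} + v_{3} + v_{4} + v_{5} = v_{0}  so sig = ⟨4 | 1⟩
  • {1,2,3,5,6}:  v_{1} + v_{2} + v_{3} + v_{5} + v_{6} = v_{7}  so sig = ⟨5 | 1⟩

so the primitive-relation signature multiset is
{ ⟨2 | 0⟩,  ⟨2 | 1 1 1⟩,  ⟨3 | 0⟩,  ⟨4 | 1⟩,  ⟨5 | 1⟩ }


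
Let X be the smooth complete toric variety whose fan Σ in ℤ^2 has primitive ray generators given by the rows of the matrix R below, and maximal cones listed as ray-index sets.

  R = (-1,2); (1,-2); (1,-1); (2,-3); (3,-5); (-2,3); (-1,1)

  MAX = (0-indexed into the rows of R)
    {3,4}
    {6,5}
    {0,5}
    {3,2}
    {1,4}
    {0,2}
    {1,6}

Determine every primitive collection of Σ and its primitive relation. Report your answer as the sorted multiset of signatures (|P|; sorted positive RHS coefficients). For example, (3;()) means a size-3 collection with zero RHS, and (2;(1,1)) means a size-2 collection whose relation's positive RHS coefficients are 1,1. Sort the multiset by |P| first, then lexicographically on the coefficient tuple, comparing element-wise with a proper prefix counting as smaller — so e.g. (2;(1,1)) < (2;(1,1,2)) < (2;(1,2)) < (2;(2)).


Minimal non-faces — 14 found among 7 rays, 7 max cones:

  P={0,1}:  v_{0} + v_{1} = 0  ⟹  sig = (2;())
  P={2,6}:  v_{2} + v_{6} = 0  ⟹  sig = (2;())
  P={3,5}:  v_{3} + v_{5} = 0  ⟹  sig = (2;())
  P={0,3}:  v_{0} + v_{3} = v_{2}  ⟹  sig = (2;(1))
  P={0,4}:  v_{0} + v_{4} = v_{3}  ⟹  sig = (2;(1))
  P={0,6}:  v_{0} + v_{6} = v_{5}  ⟹  sig = (2;(1))
  P={1,2}:  v_{1} + v_{2} = v_{3}  ⟹  sig = (2;(1))
  P={1,3}:  v_{1} + v_{3} = v_{4}  ⟹  sig = (2;(1))
  P={1,5}:  v_{1} + v_{5} = v_{6}  ⟹  sig = (2;(1))
  P={2,5}:  v_{2} + v_{5} = v_{0}  ⟹  sig = (2;(1))
  P={3,6}:  v_{3} + v_{6} = v_{1}  ⟹  sig = (2;(1))
  P={4,5}:  v_{4} + v_{5} = v_{1}  ⟹  sig = (2;(1))
  P={2,4}:  v_{2} + v_{4} = 2·v_{3}  ⟹  sig = (2;(2))
  P={4,6}:  v_{4} + v_{6} = 2·v_{1}  ⟹  sig = (2;(2))

Signatures (|P|; sorted positive RHS coefficients), sorted:
    |P|=2: 14 collections, coeffs (), (), (), (1), (1), (1), (1), (1), (1), (1), (1), (1), (2), (2)


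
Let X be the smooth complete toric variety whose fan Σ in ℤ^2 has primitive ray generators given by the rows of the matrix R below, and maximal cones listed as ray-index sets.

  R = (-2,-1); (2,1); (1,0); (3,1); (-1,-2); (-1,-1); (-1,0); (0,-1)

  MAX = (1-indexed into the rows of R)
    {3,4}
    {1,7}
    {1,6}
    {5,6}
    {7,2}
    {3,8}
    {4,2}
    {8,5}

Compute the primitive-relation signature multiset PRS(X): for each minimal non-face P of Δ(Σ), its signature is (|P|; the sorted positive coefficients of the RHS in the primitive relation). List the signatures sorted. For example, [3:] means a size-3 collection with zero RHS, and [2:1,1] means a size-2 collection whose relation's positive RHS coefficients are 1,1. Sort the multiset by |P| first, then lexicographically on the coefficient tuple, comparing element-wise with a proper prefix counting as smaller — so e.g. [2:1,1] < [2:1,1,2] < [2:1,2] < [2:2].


Δ(Σ) — 8 vertices, 20 min non-faces:

  P={1,2}:  v_{1} + v_{2} = 0 ; sig = [2:]
  P={3,7}:  v_{3} + v_{7} = 0 ; sig = [2:]
  P={1,3}:  v_{1} + v_{3} = v_{6} ; sig = [2:1]
  P={1,4}:  v_{1} + v_{4} = v_{3} ; sig = [2:1]
  P={2,3}:  v_{2} + v_{3} = v_{4} ; sig = [2:1]
  P={2,6}:  v_{2} + v_{6} = v_{3} ; sig = [2:1]
  P={3,6}:  v_{3} + v_{6} = v_{8} ; sig = [2:1]
  P={4,7}:  v_{4} + v_{7} = v_{2} ; sig = [2:1]
  P={6,7}:  v_{6} + v_{7} = v_{1} ; sig = [2:1]
  P={6,8}:  v_{6} + v_{8} = v_{5} ; sig = [2:1]
  P={7,8}:  v_{7} + v_{8} = v_{6} ; sig = [2:1]
  P={2,5}:  v_{2} + v_{5} = v_{3} + v_{8} ; sig = [2:1,1]
  P={4,5}:  v_{4} + v_{5} = 2·v_{3} + v_{8} ; sig = [2:1,2]
  P={1,8}:  v_{1} + v_{8} = 2·v_{6} ; sig = [2:2]
  P={2,8}:  v_{2} + v_{8} = 2·v_{3} ; sig = [2:2]
  P={3,5}:  v_{3} + v_{5} = 2·v_{8} ; sig = [2:2]
  P={4,6}:  v_{4} + v_{6} = 2·v_{3} ; sig = [2:2]
  P={5,7}:  v_{5} + v_{7} = 2·v_{6} ; sig = [2:2]
  P={1,5}:  v_{1} + v_{5} = 3·v_{6} ; sig = [2:3]
  P={4,8}:  v_{4} + v_{8} = 3·v_{3} ; sig = [2:3]

Hence PRS(X_Σ) =
    |P|=2: 20 collections, coeffs (), (), (1), (1), (1), (1), (1), (1), (1), (1), (1), (1,1), (1,2), (2), (2), (2), (2), (2), (3), (3)


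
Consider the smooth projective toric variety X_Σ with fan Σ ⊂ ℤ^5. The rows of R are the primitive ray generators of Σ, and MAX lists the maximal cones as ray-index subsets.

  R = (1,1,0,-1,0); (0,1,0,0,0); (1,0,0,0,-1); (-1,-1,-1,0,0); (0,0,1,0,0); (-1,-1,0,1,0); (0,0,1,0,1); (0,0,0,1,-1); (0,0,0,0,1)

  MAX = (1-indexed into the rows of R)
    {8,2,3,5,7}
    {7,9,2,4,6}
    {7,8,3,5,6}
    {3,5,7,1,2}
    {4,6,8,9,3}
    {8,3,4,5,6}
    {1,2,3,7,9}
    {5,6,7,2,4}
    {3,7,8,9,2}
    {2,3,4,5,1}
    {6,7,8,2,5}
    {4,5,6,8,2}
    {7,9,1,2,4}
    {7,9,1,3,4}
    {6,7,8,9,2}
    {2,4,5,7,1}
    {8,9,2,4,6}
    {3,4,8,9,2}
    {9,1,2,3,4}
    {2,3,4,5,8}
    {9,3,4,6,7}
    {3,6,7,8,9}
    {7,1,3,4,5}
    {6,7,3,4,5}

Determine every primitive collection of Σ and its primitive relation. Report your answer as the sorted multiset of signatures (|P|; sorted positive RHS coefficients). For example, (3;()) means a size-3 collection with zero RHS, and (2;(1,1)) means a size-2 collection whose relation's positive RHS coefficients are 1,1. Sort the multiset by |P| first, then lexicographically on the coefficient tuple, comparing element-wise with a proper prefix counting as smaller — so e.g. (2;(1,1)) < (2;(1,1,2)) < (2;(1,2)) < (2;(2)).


6 collections generate NE(X_Σ); each relation:

  {1,6}:  v_{1} + v_{6} = 0  →  sig = (2;())
  {5,9}:  v_{5} + v_{9} = v_{7}  →  sig = (2;(1))
  {1,8}:  v_{1} + v_{8} = v_{2} + v_{3}  →  sig = (2;(1,1))
  {2,3,6}:  v_{2} + v_{3} + v_{6} = v_{8}  →  sig = (3;(1))
  {4,7,8}:  v_{4} + v_{7} + v_{8} = v_{6}  →  sig = (3;(1))
  {2,3,4,7}:  v_{2} + v_{3} + v_{4} + v_{7} = 0  →  sig = (4;())

Signatures (|P|; sorted positive RHS coefficients), sorted:
    |P|=2: 3 collections, coeffs (), (1), (1,1)
    |P|=3: 2 collections, coeffs (1), (1)
    |P|=4: 1 collection, coeffs ()
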